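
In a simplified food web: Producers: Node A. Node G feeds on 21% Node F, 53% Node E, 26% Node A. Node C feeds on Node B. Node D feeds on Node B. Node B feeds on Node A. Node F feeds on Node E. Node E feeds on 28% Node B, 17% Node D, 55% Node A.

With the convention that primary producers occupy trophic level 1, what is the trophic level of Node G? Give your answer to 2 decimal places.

Node B: 1 + 1 = 2
Node C: 1 + 2 = 3
Node D: 1 + 2 = 3
Node E: 1 + (0.28×2 + 0.17×3 + 0.55×1) = 2.62
Node F: 1 + 2.62 = 3.62
Node G: 1 + (0.21×3.62 + 0.53×2.62 + 0.26×1) = 3.4088

3.41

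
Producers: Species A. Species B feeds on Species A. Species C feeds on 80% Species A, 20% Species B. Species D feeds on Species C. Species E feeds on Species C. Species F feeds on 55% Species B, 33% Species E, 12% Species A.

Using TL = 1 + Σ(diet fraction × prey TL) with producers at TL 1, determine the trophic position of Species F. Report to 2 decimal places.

Species B: 1 + 1 = 2
Species C: 1 + (0.8×1 + 0.2×2) = 2.2
Species D: 1 + 2.2 = 3.2
Species E: 1 + 2.2 = 3.2
Species F: 1 + (0.55×2 + 0.33×3.2 + 0.12×1) = 3.276

3.28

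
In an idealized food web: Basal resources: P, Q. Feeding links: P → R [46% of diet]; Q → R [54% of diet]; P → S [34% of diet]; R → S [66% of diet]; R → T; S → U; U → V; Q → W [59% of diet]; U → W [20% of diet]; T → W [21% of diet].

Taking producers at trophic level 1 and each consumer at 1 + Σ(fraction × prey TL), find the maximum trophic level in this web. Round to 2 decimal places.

R: 1 + (0.46×1 + 0.54×1) = 2
S: 1 + (0.34×1 + 0.66×2) = 2.66
T: 1 + 2 = 3
U: 1 + 2.66 = 3.66
V: 1 + 3.66 = 4.66
W: 1 + (0.59×1 + 0.2×3.66 + 0.21×3) = 2.952

4.66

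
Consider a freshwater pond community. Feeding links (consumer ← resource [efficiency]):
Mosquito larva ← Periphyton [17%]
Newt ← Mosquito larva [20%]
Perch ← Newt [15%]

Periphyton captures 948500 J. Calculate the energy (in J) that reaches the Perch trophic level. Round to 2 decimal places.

4837.35 J

Mosquito larva: 948500 × 0.17 = 161245 J
Newt: 161245 × 0.2 = 32249 J
Perch: 32249 × 0.15 = 4837.35 J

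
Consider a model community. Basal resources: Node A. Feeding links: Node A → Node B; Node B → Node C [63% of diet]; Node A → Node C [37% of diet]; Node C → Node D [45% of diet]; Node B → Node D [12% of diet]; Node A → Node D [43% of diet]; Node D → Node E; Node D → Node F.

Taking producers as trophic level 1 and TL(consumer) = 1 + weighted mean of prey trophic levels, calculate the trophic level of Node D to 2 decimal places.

Node B: 1 + 1 = 2
Node C: 1 + (0.63×2 + 0.37×1) = 2.63
Node D: 1 + (0.45×2.63 + 0.12×2 + 0.43×1) = 2.8535
Node E: 1 + 2.8535 = 3.8535
Node F: 1 + 2.8535 = 3.8535

2.85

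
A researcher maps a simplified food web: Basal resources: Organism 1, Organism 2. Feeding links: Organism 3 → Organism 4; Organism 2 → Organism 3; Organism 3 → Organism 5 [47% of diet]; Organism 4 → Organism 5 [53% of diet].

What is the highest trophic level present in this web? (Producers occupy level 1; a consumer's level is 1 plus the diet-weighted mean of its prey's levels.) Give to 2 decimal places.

Organism 3: 1 + 1 = 2
Organism 4: 1 + 2 = 3
Organism 5: 1 + (0.47×2 + 0.53×3) = 3.53

3.53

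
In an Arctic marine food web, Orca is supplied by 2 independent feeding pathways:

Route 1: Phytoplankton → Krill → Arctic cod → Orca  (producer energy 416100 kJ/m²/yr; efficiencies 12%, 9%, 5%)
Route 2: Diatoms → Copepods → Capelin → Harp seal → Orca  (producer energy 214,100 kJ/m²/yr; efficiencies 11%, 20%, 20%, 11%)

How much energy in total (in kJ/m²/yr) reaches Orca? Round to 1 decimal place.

328.3 kJ/m²/yr

Route 1: 416100 × 0.12 × 0.09 × 0.05 = 224.694 kJ/m²/yr
Route 2: 214100 × 0.11 × 0.2 × 0.2 × 0.11 = 103.6244 kJ/m²/yr
Total at Orca: 224.694 + 103.6244 = 328.3184 kJ/m²/yr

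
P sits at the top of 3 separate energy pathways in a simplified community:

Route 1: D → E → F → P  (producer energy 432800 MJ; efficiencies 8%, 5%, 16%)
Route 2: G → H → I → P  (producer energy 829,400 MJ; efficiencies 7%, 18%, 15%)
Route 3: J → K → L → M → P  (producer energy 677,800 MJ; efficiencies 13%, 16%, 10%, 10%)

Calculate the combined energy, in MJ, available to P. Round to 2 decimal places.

1985.54 MJ

Route 1: 432800 × 0.08 × 0.05 × 0.16 = 276.992 MJ
Route 2: 829400 × 0.07 × 0.18 × 0.15 = 1567.566 MJ
Route 3: 677800 × 0.13 × 0.16 × 0.1 × 0.1 = 140.9824 MJ
Total at P: 276.992 + 1567.566 + 140.9824 = 1985.5404 MJ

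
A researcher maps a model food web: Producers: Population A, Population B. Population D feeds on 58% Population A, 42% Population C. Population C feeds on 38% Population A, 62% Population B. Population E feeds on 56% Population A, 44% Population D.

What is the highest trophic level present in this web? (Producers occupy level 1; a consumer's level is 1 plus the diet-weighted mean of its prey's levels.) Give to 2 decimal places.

2.62

Population C: 1 + (0.38×1 + 0.62×1) = 2
Population D: 1 + (0.58×1 + 0.42×2) = 2.42
Population E: 1 + (0.56×1 + 0.44×2.42) = 2.6248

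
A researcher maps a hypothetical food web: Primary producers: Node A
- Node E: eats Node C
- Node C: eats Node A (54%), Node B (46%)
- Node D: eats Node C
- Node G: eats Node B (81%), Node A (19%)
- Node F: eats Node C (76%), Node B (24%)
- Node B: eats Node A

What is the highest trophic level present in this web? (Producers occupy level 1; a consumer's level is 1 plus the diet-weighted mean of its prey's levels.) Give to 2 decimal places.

Node B: 1 + 1 = 2
Node C: 1 + (0.54×1 + 0.46×2) = 2.46
Node D: 1 + 2.46 = 3.46
Node E: 1 + 2.46 = 3.46
Node F: 1 + (0.76×2.46 + 0.24×2) = 3.3496
Node G: 1 + (0.81×2 + 0.19×1) = 2.81

3.46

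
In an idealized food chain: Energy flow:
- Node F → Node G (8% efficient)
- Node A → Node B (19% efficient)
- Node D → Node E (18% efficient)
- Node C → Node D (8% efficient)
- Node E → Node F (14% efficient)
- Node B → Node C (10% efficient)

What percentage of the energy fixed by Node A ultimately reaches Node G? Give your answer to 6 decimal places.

Product of link efficiencies: 0.19 × 0.1 × 0.08 × 0.18 × 0.14 × 0.08 = 0.00000306432
As a percentage: 0.00000306432 × 100 = 0.000306%

0.000306%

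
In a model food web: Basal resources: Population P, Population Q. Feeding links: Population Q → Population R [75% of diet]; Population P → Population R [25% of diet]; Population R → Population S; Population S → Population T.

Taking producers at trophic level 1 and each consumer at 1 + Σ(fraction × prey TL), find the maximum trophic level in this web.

4

Population R: 1 + (0.75×1 + 0.25×1) = 2
Population S: 1 + 2 = 3
Population T: 1 + 3 = 4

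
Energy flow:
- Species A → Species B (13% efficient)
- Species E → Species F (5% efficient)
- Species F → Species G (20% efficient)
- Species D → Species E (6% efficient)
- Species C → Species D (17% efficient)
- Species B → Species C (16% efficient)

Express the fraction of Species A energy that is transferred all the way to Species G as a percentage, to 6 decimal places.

0.000212%

Product of link efficiencies: 0.13 × 0.16 × 0.17 × 0.06 × 0.05 × 0.2 = 0.0000021216
As a percentage: 0.0000021216 × 100 = 0.000212%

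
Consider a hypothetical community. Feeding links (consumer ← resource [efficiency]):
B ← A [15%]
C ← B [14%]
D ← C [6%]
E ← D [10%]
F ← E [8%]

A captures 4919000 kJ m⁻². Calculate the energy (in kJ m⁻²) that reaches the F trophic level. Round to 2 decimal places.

49.58 kJ m⁻²

B: 4919000 × 0.15 = 737850 kJ m⁻²
C: 737850 × 0.14 = 103299 kJ m⁻²
D: 103299 × 0.06 = 6197.94 kJ m⁻²
E: 6197.94 × 0.1 = 619.794 kJ m⁻²
F: 619.794 × 0.08 = 49.58352 kJ m⁻²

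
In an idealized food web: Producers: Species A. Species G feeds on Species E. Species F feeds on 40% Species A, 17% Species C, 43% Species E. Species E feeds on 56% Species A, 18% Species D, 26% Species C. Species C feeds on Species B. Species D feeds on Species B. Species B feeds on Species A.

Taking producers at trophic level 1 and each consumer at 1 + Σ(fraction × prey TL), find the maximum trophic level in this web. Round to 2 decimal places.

3.88

Species B: 1 + 1 = 2
Species C: 1 + 2 = 3
Species D: 1 + 2 = 3
Species E: 1 + (0.56×1 + 0.18×3 + 0.26×3) = 2.88
Species F: 1 + (0.4×1 + 0.17×3 + 0.43×2.88) = 3.1484
Species G: 1 + 2.88 = 3.88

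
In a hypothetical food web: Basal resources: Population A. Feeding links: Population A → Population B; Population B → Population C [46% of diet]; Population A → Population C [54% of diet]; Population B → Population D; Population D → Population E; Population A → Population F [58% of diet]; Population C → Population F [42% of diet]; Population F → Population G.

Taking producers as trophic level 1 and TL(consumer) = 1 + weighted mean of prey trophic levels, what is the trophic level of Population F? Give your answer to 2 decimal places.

Population B: 1 + 1 = 2
Population C: 1 + (0.46×2 + 0.54×1) = 2.46
Population D: 1 + 2 = 3
Population E: 1 + 3 = 4
Population F: 1 + (0.58×1 + 0.42×2.46) = 2.6132
Population G: 1 + 2.6132 = 3.6132

2.61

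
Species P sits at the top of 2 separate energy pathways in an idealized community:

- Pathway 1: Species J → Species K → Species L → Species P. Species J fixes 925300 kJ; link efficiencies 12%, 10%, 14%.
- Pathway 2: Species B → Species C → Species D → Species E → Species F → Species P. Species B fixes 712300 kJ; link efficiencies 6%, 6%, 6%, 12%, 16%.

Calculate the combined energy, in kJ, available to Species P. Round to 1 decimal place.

Pathway 1: 925300 × 0.12 × 0.1 × 0.14 = 1554.504 kJ
Pathway 2: 712300 × 0.06 × 0.06 × 0.06 × 0.12 × 0.16 = 2.95405056 kJ
Total at Species P: 1554.504 + 2.95405056 = 1557.45805056 kJ

1557.5 kJ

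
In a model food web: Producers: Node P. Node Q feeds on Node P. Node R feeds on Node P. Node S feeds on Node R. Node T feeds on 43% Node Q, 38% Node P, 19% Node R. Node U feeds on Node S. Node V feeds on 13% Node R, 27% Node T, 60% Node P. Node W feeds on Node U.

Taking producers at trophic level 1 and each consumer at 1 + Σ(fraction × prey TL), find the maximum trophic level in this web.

5

Node Q: 1 + 1 = 2
Node R: 1 + 1 = 2
Node S: 1 + 2 = 3
Node T: 1 + (0.43×2 + 0.38×1 + 0.19×2) = 2.62
Node U: 1 + 3 = 4
Node V: 1 + (0.13×2 + 0.27×2.62 + 0.6×1) = 2.5674
Node W: 1 + 4 = 5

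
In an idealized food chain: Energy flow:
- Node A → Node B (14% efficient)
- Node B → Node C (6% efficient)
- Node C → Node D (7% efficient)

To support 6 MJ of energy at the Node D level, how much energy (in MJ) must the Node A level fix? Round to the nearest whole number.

10204 MJ

Cumulative transfer efficiency: 0.14 × 0.06 × 0.07 = 0.000588
Node A energy = 6 / 0.000588 = 10204 MJ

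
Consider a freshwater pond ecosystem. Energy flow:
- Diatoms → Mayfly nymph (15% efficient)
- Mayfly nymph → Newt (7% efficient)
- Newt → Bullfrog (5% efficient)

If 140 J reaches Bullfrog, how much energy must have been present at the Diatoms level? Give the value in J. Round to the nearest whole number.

Cumulative transfer efficiency: 0.15 × 0.07 × 0.05 = 0.000525
Diatoms energy = 140 / 0.000525 = 266667 J

266667 J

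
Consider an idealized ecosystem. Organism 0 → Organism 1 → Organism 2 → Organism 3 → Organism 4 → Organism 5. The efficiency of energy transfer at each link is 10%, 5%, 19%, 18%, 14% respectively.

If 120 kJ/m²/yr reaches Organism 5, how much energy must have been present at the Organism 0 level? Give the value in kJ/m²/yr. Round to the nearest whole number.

5012531 kJ/m²/yr

Cumulative transfer efficiency: 0.1 × 0.05 × 0.19 × 0.18 × 0.14 = 0.00002394
Organism 0 energy = 120 / 0.00002394 = 5012531 kJ/m²/yr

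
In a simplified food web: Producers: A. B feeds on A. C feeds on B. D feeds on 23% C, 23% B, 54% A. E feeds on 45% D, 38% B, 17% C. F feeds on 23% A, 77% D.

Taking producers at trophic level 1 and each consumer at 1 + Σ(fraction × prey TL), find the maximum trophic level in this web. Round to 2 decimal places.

3.48

B: 1 + 1 = 2
C: 1 + 2 = 3
D: 1 + (0.23×3 + 0.23×2 + 0.54×1) = 2.69
E: 1 + (0.45×2.69 + 0.38×2 + 0.17×3) = 3.4805
F: 1 + (0.23×1 + 0.77×2.69) = 3.3013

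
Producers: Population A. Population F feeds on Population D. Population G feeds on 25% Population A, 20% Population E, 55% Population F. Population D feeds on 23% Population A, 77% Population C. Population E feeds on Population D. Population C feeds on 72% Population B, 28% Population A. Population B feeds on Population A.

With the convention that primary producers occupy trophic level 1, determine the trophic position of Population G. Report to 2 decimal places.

4.49

Population B: 1 + 1 = 2
Population C: 1 + (0.72×2 + 0.28×1) = 2.72
Population D: 1 + (0.23×1 + 0.77×2.72) = 3.3244
Population E: 1 + 3.3244 = 4.3244
Population F: 1 + 3.3244 = 4.3244
Population G: 1 + (0.25×1 + 0.2×4.3244 + 0.55×4.3244) = 4.4933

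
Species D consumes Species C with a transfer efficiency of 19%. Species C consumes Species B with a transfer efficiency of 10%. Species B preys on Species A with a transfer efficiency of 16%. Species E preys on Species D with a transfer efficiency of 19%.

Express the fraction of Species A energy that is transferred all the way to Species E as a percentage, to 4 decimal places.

Product of link efficiencies: 0.16 × 0.1 × 0.19 × 0.19 = 0.0005776
As a percentage: 0.0005776 × 100 = 0.0578%

0.0578%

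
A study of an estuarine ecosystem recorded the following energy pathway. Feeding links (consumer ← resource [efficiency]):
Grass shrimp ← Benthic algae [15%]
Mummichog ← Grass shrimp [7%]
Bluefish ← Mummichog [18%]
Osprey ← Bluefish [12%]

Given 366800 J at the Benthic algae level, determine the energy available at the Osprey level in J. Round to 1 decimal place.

83.2 J

Grass shrimp: 366800 × 0.15 = 55020 J
Mummichog: 55020 × 0.07 = 3851.4 J
Bluefish: 3851.4 × 0.18 = 693.252 J
Osprey: 693.252 × 0.12 = 83.19024 J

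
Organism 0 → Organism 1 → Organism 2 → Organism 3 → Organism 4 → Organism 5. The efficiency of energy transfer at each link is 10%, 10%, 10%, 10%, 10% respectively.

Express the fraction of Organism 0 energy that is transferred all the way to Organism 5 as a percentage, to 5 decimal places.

Product of link efficiencies: 0.1 × 0.1 × 0.1 × 0.1 × 0.1 = 0.00001
As a percentage: 0.00001 × 100 = 0.00100%

0.00100%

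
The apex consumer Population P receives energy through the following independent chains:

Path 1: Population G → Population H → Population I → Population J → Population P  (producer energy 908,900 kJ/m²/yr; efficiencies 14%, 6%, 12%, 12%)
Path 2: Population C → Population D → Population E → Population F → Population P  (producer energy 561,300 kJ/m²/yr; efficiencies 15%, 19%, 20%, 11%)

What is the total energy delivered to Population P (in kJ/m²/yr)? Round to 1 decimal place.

461.9 kJ/m²/yr

Path 1: 908900 × 0.14 × 0.06 × 0.12 × 0.12 = 109.940544 kJ/m²/yr
Path 2: 561300 × 0.15 × 0.19 × 0.2 × 0.11 = 351.9351 kJ/m²/yr
Total at Population P: 109.940544 + 351.9351 = 461.875644 kJ/m²/yr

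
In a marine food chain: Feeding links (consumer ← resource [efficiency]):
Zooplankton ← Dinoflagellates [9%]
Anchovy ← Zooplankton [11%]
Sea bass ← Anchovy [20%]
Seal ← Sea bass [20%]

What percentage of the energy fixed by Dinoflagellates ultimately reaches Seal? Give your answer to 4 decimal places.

Product of link efficiencies: 0.09 × 0.11 × 0.2 × 0.2 = 0.000396
As a percentage: 0.000396 × 100 = 0.0396%

0.0396%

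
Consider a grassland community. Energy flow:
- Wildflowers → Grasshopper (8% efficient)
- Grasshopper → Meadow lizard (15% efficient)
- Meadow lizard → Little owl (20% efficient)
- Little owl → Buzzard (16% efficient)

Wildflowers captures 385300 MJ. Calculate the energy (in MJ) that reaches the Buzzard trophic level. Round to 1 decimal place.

148.0 MJ

Grasshopper: 385300 × 0.08 = 30824 MJ
Meadow lizard: 30824 × 0.15 = 4623.6 MJ
Little owl: 4623.6 × 0.2 = 924.72 MJ
Buzzard: 924.72 × 0.16 = 147.9552 MJ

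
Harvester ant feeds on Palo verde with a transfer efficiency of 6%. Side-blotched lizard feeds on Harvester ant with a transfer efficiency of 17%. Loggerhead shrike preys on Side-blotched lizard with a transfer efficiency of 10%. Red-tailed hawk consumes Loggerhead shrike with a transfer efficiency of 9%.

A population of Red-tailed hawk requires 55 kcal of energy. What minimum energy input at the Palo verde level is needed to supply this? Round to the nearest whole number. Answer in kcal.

Cumulative transfer efficiency: 0.06 × 0.17 × 0.1 × 0.09 = 0.0000918
Palo verde energy = 55 / 0.0000918 = 599129 kcal

599129 kcal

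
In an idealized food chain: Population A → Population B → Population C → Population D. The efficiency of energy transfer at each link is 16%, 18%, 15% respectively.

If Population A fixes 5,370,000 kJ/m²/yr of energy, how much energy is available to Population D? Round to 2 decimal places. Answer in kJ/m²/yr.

Population B: 5370000 × 0.16 = 859200 kJ/m²/yr
Population C: 859200 × 0.18 = 154656 kJ/m²/yr
Population D: 154656 × 0.15 = 23198.4 kJ/m²/yr

23198.40 kJ/m²/yr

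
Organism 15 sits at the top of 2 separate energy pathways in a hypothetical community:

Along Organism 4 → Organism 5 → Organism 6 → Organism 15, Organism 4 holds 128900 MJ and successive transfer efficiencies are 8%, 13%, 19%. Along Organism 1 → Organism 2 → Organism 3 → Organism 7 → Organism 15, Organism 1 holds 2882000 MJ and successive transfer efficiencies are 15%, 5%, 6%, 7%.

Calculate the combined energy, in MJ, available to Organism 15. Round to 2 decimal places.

Via Organism 4: 128900 × 0.08 × 0.13 × 0.19 = 254.7064 MJ
Via Organism 1: 2882000 × 0.15 × 0.05 × 0.06 × 0.07 = 90.783 MJ
Total at Organism 15: 254.7064 + 90.783 = 345.4894 MJ

345.49 MJ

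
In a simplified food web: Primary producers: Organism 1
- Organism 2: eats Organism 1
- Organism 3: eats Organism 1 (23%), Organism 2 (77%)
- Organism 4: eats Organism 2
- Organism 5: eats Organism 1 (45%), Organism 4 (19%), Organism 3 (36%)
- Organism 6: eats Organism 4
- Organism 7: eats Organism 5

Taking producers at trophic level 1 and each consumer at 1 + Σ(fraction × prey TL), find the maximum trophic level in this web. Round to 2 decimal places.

4.02

Organism 2: 1 + 1 = 2
Organism 3: 1 + (0.23×1 + 0.77×2) = 2.77
Organism 4: 1 + 2 = 3
Organism 5: 1 + (0.45×1 + 0.19×3 + 0.36×2.77) = 3.0172
Organism 6: 1 + 3 = 4
Organism 7: 1 + 3.0172 = 4.0172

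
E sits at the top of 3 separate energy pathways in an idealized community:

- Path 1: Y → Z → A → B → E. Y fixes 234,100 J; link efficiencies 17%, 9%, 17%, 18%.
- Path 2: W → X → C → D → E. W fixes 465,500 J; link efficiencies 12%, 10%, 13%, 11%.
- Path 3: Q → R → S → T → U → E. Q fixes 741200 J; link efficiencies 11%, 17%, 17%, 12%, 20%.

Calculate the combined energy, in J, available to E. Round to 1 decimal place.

246.0 J

Path 1: 234100 × 0.17 × 0.09 × 0.17 × 0.18 = 109.600938 J
Path 2: 465500 × 0.12 × 0.1 × 0.13 × 0.11 = 79.8798 J
Path 3: 741200 × 0.11 × 0.17 × 0.17 × 0.12 × 0.2 = 56.5505952 J
Total at E: 109.600938 + 79.8798 + 56.5505952 = 246.0313332 J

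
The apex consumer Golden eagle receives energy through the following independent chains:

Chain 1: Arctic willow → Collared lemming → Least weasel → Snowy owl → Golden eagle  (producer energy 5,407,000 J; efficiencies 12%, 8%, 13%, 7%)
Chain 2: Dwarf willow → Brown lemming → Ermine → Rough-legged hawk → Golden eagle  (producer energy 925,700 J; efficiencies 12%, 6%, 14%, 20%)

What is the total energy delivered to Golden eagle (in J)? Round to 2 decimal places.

Chain 1: 5407000 × 0.12 × 0.08 × 0.13 × 0.07 = 472.35552 J
Chain 2: 925700 × 0.12 × 0.06 × 0.14 × 0.2 = 186.62112 J
Total at Golden eagle: 472.35552 + 186.62112 = 658.97664 J

658.98 J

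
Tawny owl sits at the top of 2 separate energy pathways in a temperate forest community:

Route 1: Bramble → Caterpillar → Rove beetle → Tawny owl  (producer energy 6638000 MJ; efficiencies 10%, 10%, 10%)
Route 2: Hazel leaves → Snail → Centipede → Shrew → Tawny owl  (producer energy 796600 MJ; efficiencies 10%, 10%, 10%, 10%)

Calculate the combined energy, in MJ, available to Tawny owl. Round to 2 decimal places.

6717.66 MJ

Route 1: 6638000 × 0.1 × 0.1 × 0.1 = 6638 MJ
Route 2: 796600 × 0.1 × 0.1 × 0.1 × 0.1 = 79.66 MJ
Total at Tawny owl: 6638 + 79.66 = 6717.66 MJ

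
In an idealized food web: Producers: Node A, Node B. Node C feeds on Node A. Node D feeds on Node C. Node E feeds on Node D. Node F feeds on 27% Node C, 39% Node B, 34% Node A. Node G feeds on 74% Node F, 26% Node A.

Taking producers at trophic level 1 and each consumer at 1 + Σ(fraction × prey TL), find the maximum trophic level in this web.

Node C: 1 + 1 = 2
Node D: 1 + 2 = 3
Node E: 1 + 3 = 4
Node F: 1 + (0.27×2 + 0.39×1 + 0.34×1) = 2.27
Node G: 1 + (0.74×2.27 + 0.26×1) = 2.9398

4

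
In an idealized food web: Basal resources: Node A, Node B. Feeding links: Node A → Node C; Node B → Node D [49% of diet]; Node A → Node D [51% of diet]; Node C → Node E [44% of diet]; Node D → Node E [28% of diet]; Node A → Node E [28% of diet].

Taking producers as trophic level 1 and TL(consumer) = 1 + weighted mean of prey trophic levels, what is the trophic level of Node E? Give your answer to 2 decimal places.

Node C: 1 + 1 = 2
Node D: 1 + (0.49×1 + 0.51×1) = 2
Node E: 1 + (0.44×2 + 0.28×2 + 0.28×1) = 2.72

2.72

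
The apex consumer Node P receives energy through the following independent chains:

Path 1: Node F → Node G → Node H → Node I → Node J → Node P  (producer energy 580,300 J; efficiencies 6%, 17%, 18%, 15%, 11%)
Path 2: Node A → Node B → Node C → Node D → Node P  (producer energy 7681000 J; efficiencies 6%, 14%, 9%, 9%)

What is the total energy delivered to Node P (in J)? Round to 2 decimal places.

540.19 J

Path 1: 580300 × 0.06 × 0.17 × 0.18 × 0.15 × 0.11 = 17.5796082 J
Path 2: 7681000 × 0.06 × 0.14 × 0.09 × 0.09 = 522.61524 J
Total at Node P: 17.5796082 + 522.61524 = 540.1948482 J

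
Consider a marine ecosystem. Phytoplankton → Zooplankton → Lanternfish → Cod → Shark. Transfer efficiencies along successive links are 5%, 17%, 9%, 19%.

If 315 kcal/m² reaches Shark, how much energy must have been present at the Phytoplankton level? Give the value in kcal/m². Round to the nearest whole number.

Cumulative transfer efficiency: 0.05 × 0.17 × 0.09 × 0.19 = 0.00014535
Phytoplankton energy = 315 / 0.00014535 = 2167183 kcal/m²

2167183 kcal/m²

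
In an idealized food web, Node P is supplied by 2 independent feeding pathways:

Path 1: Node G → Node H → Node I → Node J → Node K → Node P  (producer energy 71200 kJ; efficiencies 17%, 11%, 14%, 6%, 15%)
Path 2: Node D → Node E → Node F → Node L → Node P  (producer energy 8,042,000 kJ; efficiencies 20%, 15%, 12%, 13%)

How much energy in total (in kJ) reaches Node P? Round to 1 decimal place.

3765.3 kJ

Path 1: 71200 × 0.17 × 0.11 × 0.14 × 0.06 × 0.15 = 1.6776144 kJ
Path 2: 8042000 × 0.2 × 0.15 × 0.12 × 0.13 = 3763.656 kJ
Total at Node P: 1.6776144 + 3763.656 = 3765.3336144 kJ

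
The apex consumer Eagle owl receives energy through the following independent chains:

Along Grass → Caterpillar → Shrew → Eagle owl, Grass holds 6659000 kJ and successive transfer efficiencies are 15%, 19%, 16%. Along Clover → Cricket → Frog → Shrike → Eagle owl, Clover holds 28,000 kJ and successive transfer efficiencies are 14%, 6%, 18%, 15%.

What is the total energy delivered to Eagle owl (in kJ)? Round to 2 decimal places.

Via Grass: 6659000 × 0.15 × 0.19 × 0.16 = 30365.04 kJ
Via Clover: 28000 × 0.14 × 0.06 × 0.18 × 0.15 = 6.3504 kJ
Total at Eagle owl: 30365.04 + 6.3504 = 30371.3904 kJ

30371.39 kJ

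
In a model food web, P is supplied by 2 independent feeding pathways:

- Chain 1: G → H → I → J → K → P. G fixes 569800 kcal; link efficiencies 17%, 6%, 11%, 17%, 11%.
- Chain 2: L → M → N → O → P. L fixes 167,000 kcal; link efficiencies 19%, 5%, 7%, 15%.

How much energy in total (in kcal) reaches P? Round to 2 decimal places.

28.61 kcal

Chain 1: 569800 × 0.17 × 0.06 × 0.11 × 0.17 × 0.11 = 11.95520172 kcal
Chain 2: 167000 × 0.19 × 0.05 × 0.07 × 0.15 = 16.65825 kcal
Total at P: 11.95520172 + 16.65825 = 28.61345172 kcal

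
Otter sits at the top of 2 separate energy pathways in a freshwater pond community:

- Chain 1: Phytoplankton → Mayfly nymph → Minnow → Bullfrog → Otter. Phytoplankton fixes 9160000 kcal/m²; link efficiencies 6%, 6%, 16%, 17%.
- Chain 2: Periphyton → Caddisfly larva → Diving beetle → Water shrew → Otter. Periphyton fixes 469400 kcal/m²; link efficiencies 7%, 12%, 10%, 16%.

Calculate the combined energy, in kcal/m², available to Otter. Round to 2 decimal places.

960.03 kcal/m²

Chain 1: 9160000 × 0.06 × 0.06 × 0.16 × 0.17 = 896.9472 kcal/m²
Chain 2: 469400 × 0.07 × 0.12 × 0.1 × 0.16 = 63.08736 kcal/m²
Total at Otter: 896.9472 + 63.08736 = 960.03456 kcal/m²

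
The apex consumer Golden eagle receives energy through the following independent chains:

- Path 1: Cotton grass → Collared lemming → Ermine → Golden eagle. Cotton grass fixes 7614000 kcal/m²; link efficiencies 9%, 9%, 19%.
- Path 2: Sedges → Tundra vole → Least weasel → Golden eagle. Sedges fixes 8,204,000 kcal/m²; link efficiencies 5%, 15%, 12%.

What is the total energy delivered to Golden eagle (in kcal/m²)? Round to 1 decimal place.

Path 1: 7614000 × 0.09 × 0.09 × 0.19 = 11717.946 kcal/m²
Path 2: 8204000 × 0.05 × 0.15 × 0.12 = 7383.6 kcal/m²
Total at Golden eagle: 11717.946 + 7383.6 = 19101.546 kcal/m²

19101.5 kcal/m²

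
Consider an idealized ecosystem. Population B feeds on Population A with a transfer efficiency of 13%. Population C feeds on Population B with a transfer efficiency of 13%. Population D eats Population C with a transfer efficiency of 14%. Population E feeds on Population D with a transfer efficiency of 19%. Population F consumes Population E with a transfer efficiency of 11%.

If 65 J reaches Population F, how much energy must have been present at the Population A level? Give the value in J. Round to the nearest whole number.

Cumulative transfer efficiency: 0.13 × 0.13 × 0.14 × 0.19 × 0.11 = 0.0000494494
Population A energy = 65 / 0.0000494494 = 1314475 J

1314475 J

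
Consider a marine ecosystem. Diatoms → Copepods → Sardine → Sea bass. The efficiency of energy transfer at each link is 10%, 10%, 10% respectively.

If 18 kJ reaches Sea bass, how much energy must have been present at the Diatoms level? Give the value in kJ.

18000 kJ

Cumulative transfer efficiency: 0.1 × 0.1 × 0.1 = 0.001
Diatoms energy = 18 / 0.001 = 18000 kJ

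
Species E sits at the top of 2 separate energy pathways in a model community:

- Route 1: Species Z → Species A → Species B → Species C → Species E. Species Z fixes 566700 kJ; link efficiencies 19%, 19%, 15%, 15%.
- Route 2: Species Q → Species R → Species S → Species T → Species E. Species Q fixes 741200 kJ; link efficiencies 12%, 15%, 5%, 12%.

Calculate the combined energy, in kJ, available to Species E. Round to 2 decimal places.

540.35 kJ

Route 1: 566700 × 0.19 × 0.19 × 0.15 × 0.15 = 460.302075 kJ
Route 2: 741200 × 0.12 × 0.15 × 0.05 × 0.12 = 80.0496 kJ
Total at Species E: 460.302075 + 80.0496 = 540.351675 kJ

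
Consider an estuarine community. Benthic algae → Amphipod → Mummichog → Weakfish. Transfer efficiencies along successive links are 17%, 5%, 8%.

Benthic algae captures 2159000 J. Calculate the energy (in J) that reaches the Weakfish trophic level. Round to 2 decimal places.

Amphipod: 2159000 × 0.17 = 367030 J
Mummichog: 367030 × 0.05 = 18351.5 J
Weakfish: 18351.5 × 0.08 = 1468.12 J

1468.12 J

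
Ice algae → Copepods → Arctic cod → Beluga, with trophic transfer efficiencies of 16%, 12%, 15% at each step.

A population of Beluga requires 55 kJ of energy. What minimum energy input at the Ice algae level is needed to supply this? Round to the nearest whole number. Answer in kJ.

Cumulative transfer efficiency: 0.16 × 0.12 × 0.15 = 0.00288
Ice algae energy = 55 / 0.00288 = 19097 kJ

19097 kJ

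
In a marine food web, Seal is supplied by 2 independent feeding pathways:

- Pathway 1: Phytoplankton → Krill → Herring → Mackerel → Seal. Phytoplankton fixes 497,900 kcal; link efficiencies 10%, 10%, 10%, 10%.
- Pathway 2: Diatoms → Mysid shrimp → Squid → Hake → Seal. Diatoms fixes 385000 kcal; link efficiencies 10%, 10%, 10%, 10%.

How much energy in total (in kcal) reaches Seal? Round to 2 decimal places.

Pathway 1: 497900 × 0.1 × 0.1 × 0.1 × 0.1 = 49.79 kcal
Pathway 2: 385000 × 0.1 × 0.1 × 0.1 × 0.1 = 38.5 kcal
Total at Seal: 49.79 + 38.5 = 88.29 kcal

88.29 kcal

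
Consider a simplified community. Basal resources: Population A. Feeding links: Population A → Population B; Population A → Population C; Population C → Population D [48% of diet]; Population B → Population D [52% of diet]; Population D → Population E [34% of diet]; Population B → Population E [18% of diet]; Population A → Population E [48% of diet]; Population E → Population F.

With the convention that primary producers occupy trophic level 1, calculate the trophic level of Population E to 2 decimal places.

Population B: 1 + 1 = 2
Population C: 1 + 1 = 2
Population D: 1 + (0.48×2 + 0.52×2) = 3
Population E: 1 + (0.34×3 + 0.18×2 + 0.48×1) = 2.86
Population F: 1 + 2.86 = 3.86

2.86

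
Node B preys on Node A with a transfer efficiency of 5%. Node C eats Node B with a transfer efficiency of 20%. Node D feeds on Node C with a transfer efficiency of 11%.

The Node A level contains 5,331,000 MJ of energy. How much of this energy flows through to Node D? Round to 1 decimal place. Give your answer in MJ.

Node B: 5331000 × 0.05 = 266550 MJ
Node C: 266550 × 0.2 = 53310 MJ
Node D: 53310 × 0.11 = 5864.1 MJ

5864.1 MJ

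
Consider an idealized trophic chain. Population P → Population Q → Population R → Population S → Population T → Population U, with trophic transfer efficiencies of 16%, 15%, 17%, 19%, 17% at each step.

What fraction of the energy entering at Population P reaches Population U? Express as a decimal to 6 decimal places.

0.000132

Product of link efficiencies: 0.16 × 0.15 × 0.17 × 0.19 × 0.17 = 0.000131784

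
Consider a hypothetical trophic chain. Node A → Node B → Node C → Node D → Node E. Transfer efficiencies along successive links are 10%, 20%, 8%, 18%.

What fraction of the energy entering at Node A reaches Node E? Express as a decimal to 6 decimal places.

0.000288

Product of link efficiencies: 0.1 × 0.2 × 0.08 × 0.18 = 0.000288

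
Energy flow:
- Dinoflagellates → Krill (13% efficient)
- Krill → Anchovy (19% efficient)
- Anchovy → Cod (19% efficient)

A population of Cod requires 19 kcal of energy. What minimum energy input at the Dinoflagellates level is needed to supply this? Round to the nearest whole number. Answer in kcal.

Cumulative transfer efficiency: 0.13 × 0.19 × 0.19 = 0.004693
Dinoflagellates energy = 19 / 0.004693 = 4049 kcal

4049 kcal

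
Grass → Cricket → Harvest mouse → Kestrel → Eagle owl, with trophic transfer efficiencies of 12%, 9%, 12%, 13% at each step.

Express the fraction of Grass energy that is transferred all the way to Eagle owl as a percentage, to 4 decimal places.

Product of link efficiencies: 0.12 × 0.09 × 0.12 × 0.13 = 0.00016848
As a percentage: 0.00016848 × 100 = 0.0168%

0.0168%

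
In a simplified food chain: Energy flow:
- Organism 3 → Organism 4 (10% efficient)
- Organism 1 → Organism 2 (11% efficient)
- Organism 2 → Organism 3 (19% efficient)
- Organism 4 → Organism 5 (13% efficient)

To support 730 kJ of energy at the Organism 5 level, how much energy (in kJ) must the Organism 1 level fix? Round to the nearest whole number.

2686787 kJ

Cumulative transfer efficiency: 0.11 × 0.19 × 0.1 × 0.13 = 0.0002717
Organism 1 energy = 730 / 0.0002717 = 2686787 kJ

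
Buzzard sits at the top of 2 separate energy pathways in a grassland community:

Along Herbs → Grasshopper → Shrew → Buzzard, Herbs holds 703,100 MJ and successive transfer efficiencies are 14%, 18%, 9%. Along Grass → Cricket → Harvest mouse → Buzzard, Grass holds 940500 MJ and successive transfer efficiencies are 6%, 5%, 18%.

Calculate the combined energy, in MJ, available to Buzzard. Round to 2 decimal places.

2102.50 MJ

Via Herbs: 703100 × 0.14 × 0.18 × 0.09 = 1594.6308 MJ
Via Grass: 940500 × 0.06 × 0.05 × 0.18 = 507.87 MJ
Total at Buzzard: 1594.6308 + 507.87 = 2102.5008 MJ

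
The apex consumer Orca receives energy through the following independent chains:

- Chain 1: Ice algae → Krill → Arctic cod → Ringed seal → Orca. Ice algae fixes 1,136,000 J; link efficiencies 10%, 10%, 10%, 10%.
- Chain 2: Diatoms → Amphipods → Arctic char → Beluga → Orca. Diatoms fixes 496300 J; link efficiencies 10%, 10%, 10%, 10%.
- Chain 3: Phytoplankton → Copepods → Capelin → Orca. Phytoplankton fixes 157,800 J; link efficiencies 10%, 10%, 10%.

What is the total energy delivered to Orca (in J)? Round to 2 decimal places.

321.03 J

Chain 1: 1136000 × 0.1 × 0.1 × 0.1 × 0.1 = 113.6 J
Chain 2: 496300 × 0.1 × 0.1 × 0.1 × 0.1 = 49.63 J
Chain 3: 157800 × 0.1 × 0.1 × 0.1 = 157.8 J
Total at Orca: 113.6 + 49.63 + 157.8 = 321.03 J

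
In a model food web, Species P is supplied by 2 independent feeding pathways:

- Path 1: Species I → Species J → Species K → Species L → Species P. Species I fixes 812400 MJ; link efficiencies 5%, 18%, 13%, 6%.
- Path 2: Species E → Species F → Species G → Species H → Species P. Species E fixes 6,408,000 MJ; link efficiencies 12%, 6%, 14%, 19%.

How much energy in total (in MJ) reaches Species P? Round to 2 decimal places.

1284.29 MJ

Path 1: 812400 × 0.05 × 0.18 × 0.13 × 0.06 = 57.03048 MJ
Path 2: 6408000 × 0.12 × 0.06 × 0.14 × 0.19 = 1227.26016 MJ
Total at Species P: 57.03048 + 1227.26016 = 1284.29064 MJ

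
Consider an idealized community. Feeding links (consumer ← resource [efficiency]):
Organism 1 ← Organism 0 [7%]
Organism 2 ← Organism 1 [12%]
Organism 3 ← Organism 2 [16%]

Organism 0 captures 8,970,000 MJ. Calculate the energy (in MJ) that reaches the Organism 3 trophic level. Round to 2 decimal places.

Organism 1: 8970000 × 0.07 = 627900 MJ
Organism 2: 627900 × 0.12 = 75348 MJ
Organism 3: 75348 × 0.16 = 12055.68 MJ

12055.68 MJ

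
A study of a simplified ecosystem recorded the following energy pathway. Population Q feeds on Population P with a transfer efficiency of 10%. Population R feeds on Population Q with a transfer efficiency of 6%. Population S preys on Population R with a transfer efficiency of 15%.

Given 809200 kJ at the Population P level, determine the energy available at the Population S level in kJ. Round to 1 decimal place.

728.3 kJ

Population Q: 809200 × 0.1 = 80920 kJ
Population R: 80920 × 0.06 = 4855.2 kJ
Population S: 4855.2 × 0.15 = 728.28 kJ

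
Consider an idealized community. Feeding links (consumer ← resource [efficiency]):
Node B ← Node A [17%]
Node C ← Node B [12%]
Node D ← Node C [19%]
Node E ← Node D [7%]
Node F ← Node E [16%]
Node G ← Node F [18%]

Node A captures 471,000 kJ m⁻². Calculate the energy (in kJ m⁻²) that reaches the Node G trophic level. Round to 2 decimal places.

3.68 kJ m⁻²

Node B: 471000 × 0.17 = 80070 kJ m⁻²
Node C: 80070 × 0.12 = 9608.4 kJ m⁻²
Node D: 9608.4 × 0.19 = 1825.596 kJ m⁻²
Node E: 1825.596 × 0.07 = 127.79172 kJ m⁻²
Node F: 127.79172 × 0.16 = 20.4466752 kJ m⁻²
Node G: 20.4466752 × 0.18 = 3.680401536 kJ m⁻²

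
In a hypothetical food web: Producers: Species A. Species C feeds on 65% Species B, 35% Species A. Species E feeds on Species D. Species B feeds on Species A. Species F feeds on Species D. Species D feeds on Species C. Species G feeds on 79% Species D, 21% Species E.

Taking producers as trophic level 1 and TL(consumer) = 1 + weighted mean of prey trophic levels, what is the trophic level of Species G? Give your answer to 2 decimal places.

Species B: 1 + 1 = 2
Species C: 1 + (0.65×2 + 0.35×1) = 2.65
Species D: 1 + 2.65 = 3.65
Species E: 1 + 3.65 = 4.65
Species F: 1 + 3.65 = 4.65
Species G: 1 + (0.79×3.65 + 0.21×4.65) = 4.86

4.86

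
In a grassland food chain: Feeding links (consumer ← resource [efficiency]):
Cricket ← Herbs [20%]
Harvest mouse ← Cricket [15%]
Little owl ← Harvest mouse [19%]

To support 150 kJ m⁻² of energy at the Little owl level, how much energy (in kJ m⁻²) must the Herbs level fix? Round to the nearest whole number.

Cumulative transfer efficiency: 0.2 × 0.15 × 0.19 = 0.0057
Herbs energy = 150 / 0.0057 = 26316 kJ m⁻²

26316 kJ m⁻²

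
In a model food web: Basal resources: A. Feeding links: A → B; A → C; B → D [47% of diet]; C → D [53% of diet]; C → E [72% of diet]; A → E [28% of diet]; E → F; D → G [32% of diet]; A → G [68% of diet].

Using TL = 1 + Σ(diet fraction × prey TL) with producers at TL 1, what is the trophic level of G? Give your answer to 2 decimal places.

2.64

B: 1 + 1 = 2
C: 1 + 1 = 2
D: 1 + (0.47×2 + 0.53×2) = 3
E: 1 + (0.72×2 + 0.28×1) = 2.72
F: 1 + 2.72 = 3.72
G: 1 + (0.32×3 + 0.68×1) = 2.64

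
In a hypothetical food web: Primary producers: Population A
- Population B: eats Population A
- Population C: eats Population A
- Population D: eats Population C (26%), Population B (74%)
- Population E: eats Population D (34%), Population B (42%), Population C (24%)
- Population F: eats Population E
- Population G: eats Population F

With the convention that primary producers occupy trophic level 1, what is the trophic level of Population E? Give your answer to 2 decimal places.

3.34

Population B: 1 + 1 = 2
Population C: 1 + 1 = 2
Population D: 1 + (0.26×2 + 0.74×2) = 3
Population E: 1 + (0.34×3 + 0.42×2 + 0.24×2) = 3.34
Population F: 1 + 3.34 = 4.34
Population G: 1 + 4.34 = 5.34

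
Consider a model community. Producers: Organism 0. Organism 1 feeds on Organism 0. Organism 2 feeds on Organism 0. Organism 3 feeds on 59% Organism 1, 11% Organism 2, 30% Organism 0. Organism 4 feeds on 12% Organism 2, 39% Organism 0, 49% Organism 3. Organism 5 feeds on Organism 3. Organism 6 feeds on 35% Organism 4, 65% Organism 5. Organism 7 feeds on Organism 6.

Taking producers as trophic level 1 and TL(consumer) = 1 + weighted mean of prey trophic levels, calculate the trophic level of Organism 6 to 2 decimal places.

Organism 1: 1 + 1 = 2
Organism 2: 1 + 1 = 2
Organism 3: 1 + (0.59×2 + 0.11×2 + 0.3×1) = 2.7
Organism 4: 1 + (0.12×2 + 0.39×1 + 0.49×2.7) = 2.953
Organism 5: 1 + 2.7 = 3.7
Organism 6: 1 + (0.35×2.953 + 0.65×3.7) = 4.43855
Organism 7: 1 + 4.43855 = 5.43855

4.44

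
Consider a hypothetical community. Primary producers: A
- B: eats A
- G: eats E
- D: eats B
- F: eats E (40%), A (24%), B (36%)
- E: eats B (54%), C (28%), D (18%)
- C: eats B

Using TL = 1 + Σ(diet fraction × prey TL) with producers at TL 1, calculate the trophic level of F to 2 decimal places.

B: 1 + 1 = 2
C: 1 + 2 = 3
D: 1 + 2 = 3
E: 1 + (0.54×2 + 0.28×3 + 0.18×3) = 3.46
F: 1 + (0.4×3.46 + 0.24×1 + 0.36×2) = 3.344
G: 1 + 3.46 = 4.46

3.34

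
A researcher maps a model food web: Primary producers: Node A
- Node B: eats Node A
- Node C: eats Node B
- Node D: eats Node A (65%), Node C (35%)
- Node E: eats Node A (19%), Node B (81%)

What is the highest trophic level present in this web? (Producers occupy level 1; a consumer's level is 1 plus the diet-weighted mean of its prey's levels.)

3

Node B: 1 + 1 = 2
Node C: 1 + 2 = 3
Node D: 1 + (0.65×1 + 0.35×3) = 2.7
Node E: 1 + (0.19×1 + 0.81×2) = 2.81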